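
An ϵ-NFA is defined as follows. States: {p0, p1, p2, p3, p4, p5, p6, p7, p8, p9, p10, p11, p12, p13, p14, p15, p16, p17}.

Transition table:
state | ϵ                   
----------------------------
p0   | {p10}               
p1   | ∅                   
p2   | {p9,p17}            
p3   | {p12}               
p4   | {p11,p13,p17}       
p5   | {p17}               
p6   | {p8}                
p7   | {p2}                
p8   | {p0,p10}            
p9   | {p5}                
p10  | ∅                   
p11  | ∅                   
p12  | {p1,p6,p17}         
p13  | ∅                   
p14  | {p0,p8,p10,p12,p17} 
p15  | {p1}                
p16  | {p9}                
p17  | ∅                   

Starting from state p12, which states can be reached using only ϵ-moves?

Start with {p12}.
From p12 via ϵ: add p1, p6, p17.
From p6 via ϵ: add p8.
From p8 via ϵ: add p0, p10.
No new states can be added; the closed set is {p0, p1, p6, p8, p10, p12, p17}.

{p0, p1, p6, p8, p10, p12, p17}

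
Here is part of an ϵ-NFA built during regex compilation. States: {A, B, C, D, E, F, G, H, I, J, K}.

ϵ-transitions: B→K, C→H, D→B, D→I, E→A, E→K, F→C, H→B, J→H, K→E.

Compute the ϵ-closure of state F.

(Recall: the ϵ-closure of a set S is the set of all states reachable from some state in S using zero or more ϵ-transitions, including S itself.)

{A, B, C, E, F, H, K}

Start with {F}.
From F via ϵ: add C.
From C via ϵ: add H.
From H via ϵ: add B.
From B via ϵ: add K.
From K via ϵ: add E.
From E via ϵ: add A.
No new states can be added; the closed set is {A, B, C, E, F, H, K}.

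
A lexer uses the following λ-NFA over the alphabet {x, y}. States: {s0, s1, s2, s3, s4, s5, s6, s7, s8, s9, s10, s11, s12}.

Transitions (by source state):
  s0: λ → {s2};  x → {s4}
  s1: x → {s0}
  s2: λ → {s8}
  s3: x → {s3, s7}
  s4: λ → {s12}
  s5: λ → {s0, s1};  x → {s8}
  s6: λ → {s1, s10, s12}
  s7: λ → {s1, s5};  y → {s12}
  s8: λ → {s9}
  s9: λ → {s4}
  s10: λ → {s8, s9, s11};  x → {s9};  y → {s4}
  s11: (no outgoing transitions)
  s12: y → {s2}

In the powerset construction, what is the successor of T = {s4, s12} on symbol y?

{s2, s4, s8, s9, s12}

s12 on y → {s2}.
No y-transition from s4.
Union after reading y: {s2}.
Now take the λ-closure:
From s2 via λ: add s8.
From s8 via λ: add s9.
From s9 via λ: add s4.
From s4 via λ: add s12.
No new states can be added; the closed set is {s2, s4, s8, s9, s12}.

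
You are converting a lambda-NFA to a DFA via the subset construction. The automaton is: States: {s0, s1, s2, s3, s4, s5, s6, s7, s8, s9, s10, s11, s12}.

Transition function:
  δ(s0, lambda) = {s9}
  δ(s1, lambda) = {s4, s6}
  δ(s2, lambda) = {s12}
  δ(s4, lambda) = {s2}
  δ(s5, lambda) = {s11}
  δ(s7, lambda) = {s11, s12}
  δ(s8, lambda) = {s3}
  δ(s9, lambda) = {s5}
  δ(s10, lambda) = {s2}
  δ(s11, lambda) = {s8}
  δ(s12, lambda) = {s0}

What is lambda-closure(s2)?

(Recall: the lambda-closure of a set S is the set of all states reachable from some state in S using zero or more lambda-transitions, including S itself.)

Start with {s2}.
From s2 via lambda: add s12.
From s12 via lambda: add s0.
From s0 via lambda: add s9.
From s9 via lambda: add s5.
From s5 via lambda: add s11.
From s11 via lambda: add s8.
From s8 via lambda: add s3.
No new states can be added; the closed set is {s0, s2, s3, s5, s8, s9, s11, s12}.

{s0, s2, s3, s5, s8, s9, s11, s12}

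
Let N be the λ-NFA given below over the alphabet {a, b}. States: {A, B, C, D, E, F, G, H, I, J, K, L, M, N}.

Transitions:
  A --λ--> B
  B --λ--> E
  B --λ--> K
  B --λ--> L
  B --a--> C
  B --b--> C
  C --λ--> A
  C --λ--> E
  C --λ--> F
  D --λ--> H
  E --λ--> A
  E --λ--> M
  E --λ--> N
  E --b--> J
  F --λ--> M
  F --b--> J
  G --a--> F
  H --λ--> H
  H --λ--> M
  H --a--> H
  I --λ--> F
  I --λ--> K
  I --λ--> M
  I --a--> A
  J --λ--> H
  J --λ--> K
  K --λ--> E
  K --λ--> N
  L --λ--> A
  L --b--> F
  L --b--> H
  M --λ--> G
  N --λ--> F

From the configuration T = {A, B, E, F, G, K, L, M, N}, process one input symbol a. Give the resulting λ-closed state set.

B on a → {C}.
G on a → {F}.
No a-transition from A, E, F, K, L, M, N.
Union after reading a: {C, F}.
Now take the λ-closure:
From C via λ: add A, E.
From F via λ: add M.
From A via λ: add B.
From E via λ: add N.
From M via λ: add G.
From B via λ: add K, L.
No new states can be added; the closed set is {A, B, C, E, F, G, K, L, M, N}.

{A, B, C, E, F, G, K, L, M, N}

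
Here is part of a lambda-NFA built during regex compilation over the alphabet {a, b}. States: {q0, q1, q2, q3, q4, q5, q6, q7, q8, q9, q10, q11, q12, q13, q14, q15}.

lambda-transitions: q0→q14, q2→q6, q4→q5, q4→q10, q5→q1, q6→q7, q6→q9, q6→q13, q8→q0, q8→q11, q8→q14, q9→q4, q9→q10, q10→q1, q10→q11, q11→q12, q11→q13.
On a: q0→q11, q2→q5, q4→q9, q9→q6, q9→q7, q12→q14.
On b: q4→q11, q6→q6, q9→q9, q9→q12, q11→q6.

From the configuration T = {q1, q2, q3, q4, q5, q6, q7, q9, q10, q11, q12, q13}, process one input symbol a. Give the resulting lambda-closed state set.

{q1, q4, q5, q6, q7, q9, q10, q11, q12, q13, q14}

q2 on a → {q5}.
q4 on a → {q9}.
q9 on a → {q6, q7}.
q12 on a → {q14}.
No a-transition from q1, q3, q5, q6, q7, q10, q11, q13.
Union after reading a: {q5, q6, q7, q9, q14}.
Now take the lambda-closure:
From q5 via lambda: add q1.
From q6 via lambda: add q13.
From q9 via lambda: add q4, q10.
From q10 via lambda: add q11.
From q11 via lambda: add q12.
No new states can be added; the closed set is {q1, q4, q5, q6, q7, q9, q10, q11, q12, q13, q14}.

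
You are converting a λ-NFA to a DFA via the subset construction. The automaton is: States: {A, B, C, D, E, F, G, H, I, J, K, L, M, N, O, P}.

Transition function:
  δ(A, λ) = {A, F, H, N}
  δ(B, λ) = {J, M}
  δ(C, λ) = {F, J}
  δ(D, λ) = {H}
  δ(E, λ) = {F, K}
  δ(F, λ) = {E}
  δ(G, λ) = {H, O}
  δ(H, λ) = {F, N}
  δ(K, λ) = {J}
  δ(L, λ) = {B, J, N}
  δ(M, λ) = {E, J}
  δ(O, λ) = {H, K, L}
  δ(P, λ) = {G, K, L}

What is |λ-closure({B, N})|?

Start with {B, N}.
From B via λ: add J, M.
From M via λ: add E.
From E via λ: add F, K.
λ-closure = {B, E, F, J, K, M, N}, which has 7 states.

7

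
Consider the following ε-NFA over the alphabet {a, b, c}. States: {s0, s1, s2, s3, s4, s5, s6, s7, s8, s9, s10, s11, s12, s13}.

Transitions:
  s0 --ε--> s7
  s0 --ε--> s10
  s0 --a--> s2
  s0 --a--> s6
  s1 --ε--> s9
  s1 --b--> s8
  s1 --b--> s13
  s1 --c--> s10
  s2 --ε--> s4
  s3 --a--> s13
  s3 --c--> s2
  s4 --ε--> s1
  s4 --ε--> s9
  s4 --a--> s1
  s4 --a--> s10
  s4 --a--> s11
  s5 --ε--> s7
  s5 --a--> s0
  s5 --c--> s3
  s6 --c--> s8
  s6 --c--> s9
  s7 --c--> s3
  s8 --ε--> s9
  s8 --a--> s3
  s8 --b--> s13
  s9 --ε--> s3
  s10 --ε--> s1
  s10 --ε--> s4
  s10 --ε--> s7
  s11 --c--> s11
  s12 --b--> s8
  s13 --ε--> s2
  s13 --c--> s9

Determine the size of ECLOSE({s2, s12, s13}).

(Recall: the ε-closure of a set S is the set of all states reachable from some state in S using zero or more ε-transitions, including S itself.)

7

Start with {s2, s12, s13}.
From s2 via ε: add s4.
From s4 via ε: add s1, s9.
From s9 via ε: add s3.
ε-closure = {s1, s2, s3, s4, s9, s12, s13}, which has 7 states.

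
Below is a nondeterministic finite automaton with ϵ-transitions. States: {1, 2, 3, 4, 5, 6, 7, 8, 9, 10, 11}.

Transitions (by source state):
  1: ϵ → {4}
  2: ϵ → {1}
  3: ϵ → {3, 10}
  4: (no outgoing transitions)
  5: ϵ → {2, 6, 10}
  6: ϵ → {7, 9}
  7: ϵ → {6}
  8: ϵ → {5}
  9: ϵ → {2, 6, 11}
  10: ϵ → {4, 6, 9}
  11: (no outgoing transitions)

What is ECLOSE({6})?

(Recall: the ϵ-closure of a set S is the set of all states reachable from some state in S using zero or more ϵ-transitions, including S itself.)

Start with {6}.
From 6 via ϵ: add 7, 9.
From 9 via ϵ: add 2, 11.
From 2 via ϵ: add 1.
From 1 via ϵ: add 4.
No new states can be added; the closed set is {1, 2, 4, 6, 7, 9, 11}.

{1, 2, 4, 6, 7, 9, 11}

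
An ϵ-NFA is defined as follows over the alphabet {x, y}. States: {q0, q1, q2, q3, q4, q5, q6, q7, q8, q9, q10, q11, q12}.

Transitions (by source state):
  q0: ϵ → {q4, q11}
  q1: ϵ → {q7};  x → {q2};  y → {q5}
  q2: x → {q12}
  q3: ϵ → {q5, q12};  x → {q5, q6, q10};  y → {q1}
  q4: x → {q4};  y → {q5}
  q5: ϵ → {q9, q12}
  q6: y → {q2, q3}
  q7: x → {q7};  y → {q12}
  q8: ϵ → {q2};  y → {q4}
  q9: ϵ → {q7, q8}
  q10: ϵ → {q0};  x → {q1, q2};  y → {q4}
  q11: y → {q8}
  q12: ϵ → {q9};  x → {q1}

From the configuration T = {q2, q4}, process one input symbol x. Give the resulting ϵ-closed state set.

q2 on x → {q12}.
q4 on x → {q4}.
Union after reading x: {q4, q12}.
Now take the ϵ-closure:
From q12 via ϵ: add q9.
From q9 via ϵ: add q7, q8.
From q8 via ϵ: add q2.
No new states can be added; the closed set is {q2, q4, q7, q8, q9, q12}.

{q2, q4, q7, q8, q9, q12}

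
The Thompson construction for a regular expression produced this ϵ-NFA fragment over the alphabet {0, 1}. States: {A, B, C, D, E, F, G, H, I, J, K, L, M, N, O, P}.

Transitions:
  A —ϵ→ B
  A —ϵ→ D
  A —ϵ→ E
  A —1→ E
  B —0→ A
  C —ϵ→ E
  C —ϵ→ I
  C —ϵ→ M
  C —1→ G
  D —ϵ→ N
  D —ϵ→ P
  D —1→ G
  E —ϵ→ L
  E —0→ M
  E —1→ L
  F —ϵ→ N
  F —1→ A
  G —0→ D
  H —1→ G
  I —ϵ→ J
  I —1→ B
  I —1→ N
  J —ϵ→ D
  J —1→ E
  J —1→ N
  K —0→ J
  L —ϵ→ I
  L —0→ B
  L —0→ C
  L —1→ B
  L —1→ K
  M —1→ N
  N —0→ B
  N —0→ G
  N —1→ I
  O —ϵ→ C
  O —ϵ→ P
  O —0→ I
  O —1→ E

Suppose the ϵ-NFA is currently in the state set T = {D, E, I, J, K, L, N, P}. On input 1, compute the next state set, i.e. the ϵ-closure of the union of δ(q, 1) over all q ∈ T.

{B, D, E, G, I, J, K, L, N, P}

D on 1 → {G}.
E on 1 → {L}.
I on 1 → {B, N}.
J on 1 → {E, N}.
L on 1 → {B, K}.
N on 1 → {I}.
No 1-transition from K, P.
Union after reading 1: {B, E, G, I, K, L, N}.
Now take the ϵ-closure:
From I via ϵ: add J.
From J via ϵ: add D.
From D via ϵ: add P.
No new states can be added; the closed set is {B, D, E, G, I, J, K, L, N, P}.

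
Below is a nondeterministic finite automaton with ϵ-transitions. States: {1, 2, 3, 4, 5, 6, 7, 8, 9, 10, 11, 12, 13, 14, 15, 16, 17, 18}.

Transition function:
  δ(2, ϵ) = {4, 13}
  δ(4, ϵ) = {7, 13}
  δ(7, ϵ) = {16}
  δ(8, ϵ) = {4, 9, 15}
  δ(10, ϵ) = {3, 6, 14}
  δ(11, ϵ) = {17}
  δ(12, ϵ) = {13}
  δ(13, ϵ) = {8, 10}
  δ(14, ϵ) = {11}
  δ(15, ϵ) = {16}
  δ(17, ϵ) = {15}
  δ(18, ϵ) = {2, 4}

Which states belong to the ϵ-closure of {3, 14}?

Start with {3, 14}.
From 14 via ϵ: add 11.
From 11 via ϵ: add 17.
From 17 via ϵ: add 15.
From 15 via ϵ: add 16.
No new states can be added; the closed set is {3, 11, 14, 15, 16, 17}.

{3, 11, 14, 15, 16, 17}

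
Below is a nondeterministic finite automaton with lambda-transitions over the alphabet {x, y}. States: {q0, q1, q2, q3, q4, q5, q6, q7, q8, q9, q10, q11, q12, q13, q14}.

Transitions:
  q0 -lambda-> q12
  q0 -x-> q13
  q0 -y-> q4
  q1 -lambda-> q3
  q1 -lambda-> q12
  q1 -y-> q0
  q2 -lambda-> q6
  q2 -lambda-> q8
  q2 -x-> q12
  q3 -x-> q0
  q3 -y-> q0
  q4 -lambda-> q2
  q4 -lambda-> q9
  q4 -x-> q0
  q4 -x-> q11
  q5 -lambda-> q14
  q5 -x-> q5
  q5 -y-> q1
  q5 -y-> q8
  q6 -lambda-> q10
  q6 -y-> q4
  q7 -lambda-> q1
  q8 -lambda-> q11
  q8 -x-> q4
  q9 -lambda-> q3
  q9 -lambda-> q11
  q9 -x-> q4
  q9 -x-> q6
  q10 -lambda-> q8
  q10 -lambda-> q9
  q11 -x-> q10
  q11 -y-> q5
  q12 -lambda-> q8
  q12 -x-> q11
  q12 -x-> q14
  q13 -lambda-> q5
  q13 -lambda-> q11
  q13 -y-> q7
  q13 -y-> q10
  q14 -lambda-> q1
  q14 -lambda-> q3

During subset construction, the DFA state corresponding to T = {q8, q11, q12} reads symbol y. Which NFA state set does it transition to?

{q1, q3, q5, q8, q11, q12, q14}

q11 on y → {q5}.
No y-transition from q8, q12.
Union after reading y: {q5}.
Now take the lambda-closure:
From q5 via lambda: add q14.
From q14 via lambda: add q1, q3.
From q1 via lambda: add q12.
From q12 via lambda: add q8.
From q8 via lambda: add q11.
No new states can be added; the closed set is {q1, q3, q5, q8, q11, q12, q14}.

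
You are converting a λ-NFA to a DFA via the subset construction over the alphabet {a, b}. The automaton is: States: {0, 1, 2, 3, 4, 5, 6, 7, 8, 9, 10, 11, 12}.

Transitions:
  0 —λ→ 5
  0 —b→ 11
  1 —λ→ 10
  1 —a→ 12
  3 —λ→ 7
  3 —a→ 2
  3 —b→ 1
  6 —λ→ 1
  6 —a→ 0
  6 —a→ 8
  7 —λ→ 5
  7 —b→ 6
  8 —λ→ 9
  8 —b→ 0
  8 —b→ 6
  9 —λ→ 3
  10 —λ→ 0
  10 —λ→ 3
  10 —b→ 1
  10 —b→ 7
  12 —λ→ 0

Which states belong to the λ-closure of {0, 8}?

Start with {0, 8}.
From 0 via λ: add 5.
From 8 via λ: add 9.
From 9 via λ: add 3.
From 3 via λ: add 7.
No new states can be added; the closed set is {0, 3, 5, 7, 8, 9}.

{0, 3, 5, 7, 8, 9}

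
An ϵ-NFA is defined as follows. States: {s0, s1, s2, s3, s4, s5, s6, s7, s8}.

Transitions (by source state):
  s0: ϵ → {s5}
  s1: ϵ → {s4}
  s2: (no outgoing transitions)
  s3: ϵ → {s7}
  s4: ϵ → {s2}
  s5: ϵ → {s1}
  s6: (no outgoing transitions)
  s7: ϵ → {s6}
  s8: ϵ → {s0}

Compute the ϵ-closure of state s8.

{s0, s1, s2, s4, s5, s8}

Start with {s8}.
From s8 via ϵ: add s0.
From s0 via ϵ: add s5.
From s5 via ϵ: add s1.
From s1 via ϵ: add s4.
From s4 via ϵ: add s2.
No new states can be added; the closed set is {s0, s1, s2, s4, s5, s8}.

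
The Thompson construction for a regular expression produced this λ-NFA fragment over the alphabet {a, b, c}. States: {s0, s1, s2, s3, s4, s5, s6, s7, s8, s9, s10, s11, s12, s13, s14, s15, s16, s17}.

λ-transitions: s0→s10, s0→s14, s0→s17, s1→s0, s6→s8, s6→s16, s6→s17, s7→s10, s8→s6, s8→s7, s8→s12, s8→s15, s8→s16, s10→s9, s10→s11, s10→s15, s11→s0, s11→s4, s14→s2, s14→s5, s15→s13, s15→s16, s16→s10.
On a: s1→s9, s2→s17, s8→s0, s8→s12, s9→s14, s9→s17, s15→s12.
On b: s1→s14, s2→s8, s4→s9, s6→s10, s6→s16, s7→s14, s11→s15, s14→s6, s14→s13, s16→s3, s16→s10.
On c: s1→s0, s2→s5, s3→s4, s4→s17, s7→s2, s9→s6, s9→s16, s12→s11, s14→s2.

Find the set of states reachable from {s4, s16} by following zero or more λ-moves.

{s0, s2, s4, s5, s9, s10, s11, s13, s14, s15, s16, s17}

Start with {s4, s16}.
From s16 via λ: add s10.
From s10 via λ: add s9, s11, s15.
From s11 via λ: add s0.
From s15 via λ: add s13.
From s0 via λ: add s14, s17.
From s14 via λ: add s2, s5.
No new states can be added; the closed set is {s0, s2, s4, s5, s9, s10, s11, s13, s14, s15, s16, s17}.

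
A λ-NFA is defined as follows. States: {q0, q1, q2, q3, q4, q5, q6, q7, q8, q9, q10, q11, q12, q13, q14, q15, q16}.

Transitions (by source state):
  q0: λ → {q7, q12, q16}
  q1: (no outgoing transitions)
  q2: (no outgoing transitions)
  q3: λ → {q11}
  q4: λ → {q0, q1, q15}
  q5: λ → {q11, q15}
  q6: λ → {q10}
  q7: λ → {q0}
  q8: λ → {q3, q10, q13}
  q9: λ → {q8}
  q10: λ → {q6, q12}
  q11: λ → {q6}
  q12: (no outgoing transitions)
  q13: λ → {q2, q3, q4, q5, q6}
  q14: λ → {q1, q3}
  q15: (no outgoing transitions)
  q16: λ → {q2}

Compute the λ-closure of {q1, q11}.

{q1, q6, q10, q11, q12}

Start with {q1, q11}.
From q11 via λ: add q6.
From q6 via λ: add q10.
From q10 via λ: add q12.
No new states can be added; the closed set is {q1, q6, q10, q11, q12}.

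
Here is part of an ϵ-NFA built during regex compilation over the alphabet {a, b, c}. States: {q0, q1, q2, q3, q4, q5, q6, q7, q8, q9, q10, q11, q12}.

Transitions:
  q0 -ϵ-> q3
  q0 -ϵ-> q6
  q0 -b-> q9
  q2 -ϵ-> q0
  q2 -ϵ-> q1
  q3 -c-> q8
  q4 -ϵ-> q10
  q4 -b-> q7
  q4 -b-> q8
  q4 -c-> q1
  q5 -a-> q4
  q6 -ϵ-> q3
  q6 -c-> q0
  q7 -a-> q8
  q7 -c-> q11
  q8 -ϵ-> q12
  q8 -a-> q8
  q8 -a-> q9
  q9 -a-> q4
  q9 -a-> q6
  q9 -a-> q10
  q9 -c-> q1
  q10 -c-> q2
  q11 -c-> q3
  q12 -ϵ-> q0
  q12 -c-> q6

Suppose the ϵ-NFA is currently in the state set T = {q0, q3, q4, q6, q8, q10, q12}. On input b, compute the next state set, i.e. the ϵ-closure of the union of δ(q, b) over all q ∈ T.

q0 on b → {q9}.
q4 on b → {q7, q8}.
No b-transition from q3, q6, q8, q10, q12.
Union after reading b: {q7, q8, q9}.
Now take the ϵ-closure:
From q8 via ϵ: add q12.
From q12 via ϵ: add q0.
From q0 via ϵ: add q3, q6.
No new states can be added; the closed set is {q0, q3, q6, q7, q8, q9, q12}.

{q0, q3, q6, q7, q8, q9, q12}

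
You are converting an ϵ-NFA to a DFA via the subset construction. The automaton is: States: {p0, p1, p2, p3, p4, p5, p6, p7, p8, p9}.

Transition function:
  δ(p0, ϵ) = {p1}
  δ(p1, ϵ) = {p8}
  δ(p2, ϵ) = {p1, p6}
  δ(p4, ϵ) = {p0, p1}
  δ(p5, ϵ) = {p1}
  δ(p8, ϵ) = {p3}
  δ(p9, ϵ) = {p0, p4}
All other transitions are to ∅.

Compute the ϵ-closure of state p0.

{p0, p1, p3, p8}

Start with {p0}.
From p0 via ϵ: add p1.
From p1 via ϵ: add p8.
From p8 via ϵ: add p3.
No new states can be added; the closed set is {p0, p1, p3, p8}.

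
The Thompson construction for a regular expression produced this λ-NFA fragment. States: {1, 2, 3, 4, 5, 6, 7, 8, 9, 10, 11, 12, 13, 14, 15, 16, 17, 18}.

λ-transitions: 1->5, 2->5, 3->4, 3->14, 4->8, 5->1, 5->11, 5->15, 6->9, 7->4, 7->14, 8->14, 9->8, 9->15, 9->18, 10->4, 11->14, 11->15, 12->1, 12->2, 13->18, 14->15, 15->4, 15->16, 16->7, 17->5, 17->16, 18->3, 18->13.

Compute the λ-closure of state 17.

Start with {17}.
From 17 via λ: add 5, 16.
From 5 via λ: add 1, 11, 15.
From 16 via λ: add 7.
From 7 via λ: add 4, 14.
From 4 via λ: add 8.
No new states can be added; the closed set is {1, 4, 5, 7, 8, 11, 14, 15, 16, 17}.

{1, 4, 5, 7, 8, 11, 14, 15, 16, 17}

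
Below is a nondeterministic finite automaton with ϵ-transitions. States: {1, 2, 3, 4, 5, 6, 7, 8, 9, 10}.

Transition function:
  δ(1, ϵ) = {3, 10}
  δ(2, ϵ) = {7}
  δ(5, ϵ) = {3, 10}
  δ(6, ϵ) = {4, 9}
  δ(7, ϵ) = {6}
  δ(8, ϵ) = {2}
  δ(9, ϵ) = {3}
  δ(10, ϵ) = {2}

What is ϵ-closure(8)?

{2, 3, 4, 6, 7, 8, 9}

Start with {8}.
From 8 via ϵ: add 2.
From 2 via ϵ: add 7.
From 7 via ϵ: add 6.
From 6 via ϵ: add 4, 9.
From 9 via ϵ: add 3.
No new states can be added; the closed set is {2, 3, 4, 6, 7, 8, 9}.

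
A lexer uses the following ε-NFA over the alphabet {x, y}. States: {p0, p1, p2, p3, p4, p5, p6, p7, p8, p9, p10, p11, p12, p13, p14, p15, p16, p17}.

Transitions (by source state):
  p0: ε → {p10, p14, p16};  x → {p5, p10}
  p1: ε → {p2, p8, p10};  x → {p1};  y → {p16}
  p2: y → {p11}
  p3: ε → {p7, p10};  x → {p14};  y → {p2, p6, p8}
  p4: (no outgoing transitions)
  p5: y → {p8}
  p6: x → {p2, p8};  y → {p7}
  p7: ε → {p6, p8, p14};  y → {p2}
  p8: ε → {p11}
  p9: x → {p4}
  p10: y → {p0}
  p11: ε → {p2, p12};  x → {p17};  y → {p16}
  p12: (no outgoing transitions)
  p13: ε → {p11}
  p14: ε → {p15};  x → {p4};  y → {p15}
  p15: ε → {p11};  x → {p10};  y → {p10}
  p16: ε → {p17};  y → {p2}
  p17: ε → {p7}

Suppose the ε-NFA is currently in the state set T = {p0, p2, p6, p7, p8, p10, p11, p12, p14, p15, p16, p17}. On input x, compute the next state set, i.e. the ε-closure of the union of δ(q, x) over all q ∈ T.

p0 on x → {p5, p10}.
p6 on x → {p2, p8}.
p11 on x → {p17}.
p14 on x → {p4}.
p15 on x → {p10}.
No x-transition from p2, p7, p8, p10, p12, p16, p17.
Union after reading x: {p2, p4, p5, p8, p10, p17}.
Now take the ε-closure:
From p8 via ε: add p11.
From p17 via ε: add p7.
From p7 via ε: add p6, p14.
From p11 via ε: add p12.
From p14 via ε: add p15.
No new states can be added; the closed set is {p2, p4, p5, p6, p7, p8, p10, p11, p12, p14, p15, p17}.

{p2, p4, p5, p6, p7, p8, p10, p11, p12, p14, p15, p17}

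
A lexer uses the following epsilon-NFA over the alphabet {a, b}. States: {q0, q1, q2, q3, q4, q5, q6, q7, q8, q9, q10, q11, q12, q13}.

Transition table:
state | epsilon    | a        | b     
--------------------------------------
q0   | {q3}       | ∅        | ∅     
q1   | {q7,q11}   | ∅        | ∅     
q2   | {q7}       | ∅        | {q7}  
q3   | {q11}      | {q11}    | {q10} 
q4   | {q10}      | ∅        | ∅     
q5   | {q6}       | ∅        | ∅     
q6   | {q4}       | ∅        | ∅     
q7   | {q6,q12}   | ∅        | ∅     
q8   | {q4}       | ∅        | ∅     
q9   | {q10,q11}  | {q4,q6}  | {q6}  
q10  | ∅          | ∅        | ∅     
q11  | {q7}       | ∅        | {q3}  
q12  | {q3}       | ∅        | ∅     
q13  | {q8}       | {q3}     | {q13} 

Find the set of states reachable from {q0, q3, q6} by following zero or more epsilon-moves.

{q0, q3, q4, q6, q7, q10, q11, q12}

Start with {q0, q3, q6}.
From q3 via epsilon: add q11.
From q6 via epsilon: add q4.
From q4 via epsilon: add q10.
From q11 via epsilon: add q7.
From q7 via epsilon: add q12.
No new states can be added; the closed set is {q0, q3, q4, q6, q7, q10, q11, q12}.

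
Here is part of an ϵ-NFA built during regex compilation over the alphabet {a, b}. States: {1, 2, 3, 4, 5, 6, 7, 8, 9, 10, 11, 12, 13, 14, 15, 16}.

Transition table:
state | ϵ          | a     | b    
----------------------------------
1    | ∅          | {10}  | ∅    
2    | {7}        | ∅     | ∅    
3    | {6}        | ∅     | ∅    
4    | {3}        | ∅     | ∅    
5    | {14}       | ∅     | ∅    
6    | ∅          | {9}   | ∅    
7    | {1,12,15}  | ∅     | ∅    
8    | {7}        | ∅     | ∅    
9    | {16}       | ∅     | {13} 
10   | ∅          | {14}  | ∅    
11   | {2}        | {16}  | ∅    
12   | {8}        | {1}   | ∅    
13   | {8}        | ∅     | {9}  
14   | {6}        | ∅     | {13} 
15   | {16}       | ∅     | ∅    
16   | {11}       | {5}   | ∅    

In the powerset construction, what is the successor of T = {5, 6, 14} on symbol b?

{1, 2, 7, 8, 11, 12, 13, 15, 16}

14 on b → {13}.
No b-transition from 5, 6.
Union after reading b: {13}.
Now take the ϵ-closure:
From 13 via ϵ: add 8.
From 8 via ϵ: add 7.
From 7 via ϵ: add 1, 12, 15.
From 15 via ϵ: add 16.
From 16 via ϵ: add 11.
From 11 via ϵ: add 2.
No new states can be added; the closed set is {1, 2, 7, 8, 11, 12, 13, 15, 16}.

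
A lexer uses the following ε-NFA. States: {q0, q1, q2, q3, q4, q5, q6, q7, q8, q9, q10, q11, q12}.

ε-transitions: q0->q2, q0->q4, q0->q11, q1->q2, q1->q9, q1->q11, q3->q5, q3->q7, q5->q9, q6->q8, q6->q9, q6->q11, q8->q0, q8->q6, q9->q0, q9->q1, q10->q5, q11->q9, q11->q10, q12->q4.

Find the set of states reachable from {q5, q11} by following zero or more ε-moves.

{q0, q1, q2, q4, q5, q9, q10, q11}

Start with {q5, q11}.
From q5 via ε: add q9.
From q11 via ε: add q10.
From q9 via ε: add q0, q1.
From q0 via ε: add q2, q4.
No new states can be added; the closed set is {q0, q1, q2, q4, q5, q9, q10, q11}.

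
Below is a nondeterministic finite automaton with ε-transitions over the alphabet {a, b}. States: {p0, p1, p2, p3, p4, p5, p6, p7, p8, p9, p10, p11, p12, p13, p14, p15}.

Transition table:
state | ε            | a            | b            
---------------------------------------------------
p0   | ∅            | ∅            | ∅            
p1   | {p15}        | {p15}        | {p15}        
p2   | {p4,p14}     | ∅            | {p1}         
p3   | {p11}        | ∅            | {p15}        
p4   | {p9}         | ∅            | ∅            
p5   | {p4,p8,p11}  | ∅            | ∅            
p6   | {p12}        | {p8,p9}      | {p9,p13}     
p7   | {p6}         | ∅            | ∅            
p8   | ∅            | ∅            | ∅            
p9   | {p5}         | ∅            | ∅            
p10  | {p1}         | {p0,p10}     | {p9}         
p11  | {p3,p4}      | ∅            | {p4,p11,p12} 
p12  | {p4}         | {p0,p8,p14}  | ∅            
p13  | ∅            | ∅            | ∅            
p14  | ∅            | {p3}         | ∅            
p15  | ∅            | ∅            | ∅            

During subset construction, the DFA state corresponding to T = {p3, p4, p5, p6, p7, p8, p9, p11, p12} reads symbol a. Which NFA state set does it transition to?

p6 on a → {p8, p9}.
p12 on a → {p0, p8, p14}.
No a-transition from p3, p4, p5, p7, p8, p9, p11.
Union after reading a: {p0, p8, p9, p14}.
Now take the ε-closure:
From p9 via ε: add p5.
From p5 via ε: add p4, p11.
From p11 via ε: add p3.
No new states can be added; the closed set is {p0, p3, p4, p5, p8, p9, p11, p14}.

{p0, p3, p4, p5, p8, p9, p11, p14}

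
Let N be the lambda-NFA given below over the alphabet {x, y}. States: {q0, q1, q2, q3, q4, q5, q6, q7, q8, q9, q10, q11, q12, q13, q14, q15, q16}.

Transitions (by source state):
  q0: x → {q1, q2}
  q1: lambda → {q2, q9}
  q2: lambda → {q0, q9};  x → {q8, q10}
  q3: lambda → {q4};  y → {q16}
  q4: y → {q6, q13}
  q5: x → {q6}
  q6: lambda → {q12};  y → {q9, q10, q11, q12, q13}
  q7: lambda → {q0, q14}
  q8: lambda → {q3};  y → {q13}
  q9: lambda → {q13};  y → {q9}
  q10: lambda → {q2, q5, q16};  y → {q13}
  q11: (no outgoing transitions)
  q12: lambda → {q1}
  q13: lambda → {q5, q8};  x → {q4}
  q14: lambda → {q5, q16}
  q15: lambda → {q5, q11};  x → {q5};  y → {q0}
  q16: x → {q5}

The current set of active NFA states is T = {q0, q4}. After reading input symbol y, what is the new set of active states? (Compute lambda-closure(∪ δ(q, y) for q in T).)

q4 on y → {q6, q13}.
No y-transition from q0.
Union after reading y: {q6, q13}.
Now take the lambda-closure:
From q6 via lambda: add q12.
From q13 via lambda: add q5, q8.
From q8 via lambda: add q3.
From q12 via lambda: add q1.
From q1 via lambda: add q2, q9.
From q3 via lambda: add q4.
From q2 via lambda: add q0.
No new states can be added; the closed set is {q0, q1, q2, q3, q4, q5, q6, q8, q9, q12, q13}.

{q0, q1, q2, q3, q4, q5, q6, q8, q9, q12, q13}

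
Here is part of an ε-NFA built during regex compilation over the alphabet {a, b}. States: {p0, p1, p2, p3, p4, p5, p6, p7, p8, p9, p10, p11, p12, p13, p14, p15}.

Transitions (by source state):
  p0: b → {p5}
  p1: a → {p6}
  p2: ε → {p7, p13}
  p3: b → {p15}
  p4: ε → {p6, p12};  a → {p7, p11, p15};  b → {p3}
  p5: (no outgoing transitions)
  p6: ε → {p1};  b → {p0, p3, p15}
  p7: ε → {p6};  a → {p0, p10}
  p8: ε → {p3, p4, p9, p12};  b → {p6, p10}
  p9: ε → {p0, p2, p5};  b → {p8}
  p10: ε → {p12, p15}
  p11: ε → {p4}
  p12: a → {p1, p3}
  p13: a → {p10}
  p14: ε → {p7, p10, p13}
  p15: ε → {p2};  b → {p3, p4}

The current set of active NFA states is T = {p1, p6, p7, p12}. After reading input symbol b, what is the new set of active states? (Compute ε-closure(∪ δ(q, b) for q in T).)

p6 on b → {p0, p3, p15}.
No b-transition from p1, p7, p12.
Union after reading b: {p0, p3, p15}.
Now take the ε-closure:
From p15 via ε: add p2.
From p2 via ε: add p7, p13.
From p7 via ε: add p6.
From p6 via ε: add p1.
No new states can be added; the closed set is {p0, p1, p2, p3, p6, p7, p13, p15}.

{p0, p1, p2, p3, p6, p7, p13, p15}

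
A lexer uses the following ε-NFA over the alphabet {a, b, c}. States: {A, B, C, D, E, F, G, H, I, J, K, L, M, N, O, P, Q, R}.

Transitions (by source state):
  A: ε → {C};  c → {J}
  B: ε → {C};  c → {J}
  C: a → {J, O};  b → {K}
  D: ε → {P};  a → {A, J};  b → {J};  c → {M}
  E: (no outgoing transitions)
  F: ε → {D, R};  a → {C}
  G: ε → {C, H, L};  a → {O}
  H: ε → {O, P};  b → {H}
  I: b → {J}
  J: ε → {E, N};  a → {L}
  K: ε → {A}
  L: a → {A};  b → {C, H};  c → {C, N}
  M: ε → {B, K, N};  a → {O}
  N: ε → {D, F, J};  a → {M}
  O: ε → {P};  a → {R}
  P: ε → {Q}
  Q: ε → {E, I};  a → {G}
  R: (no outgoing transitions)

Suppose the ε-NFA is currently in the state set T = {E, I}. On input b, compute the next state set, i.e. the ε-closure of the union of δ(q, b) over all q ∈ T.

{D, E, F, I, J, N, P, Q, R}

I on b → {J}.
No b-transition from E.
Union after reading b: {J}.
Now take the ε-closure:
From J via ε: add E, N.
From N via ε: add D, F.
From D via ε: add P.
From F via ε: add R.
From P via ε: add Q.
From Q via ε: add I.
No new states can be added; the closed set is {D, E, F, I, J, N, P, Q, R}.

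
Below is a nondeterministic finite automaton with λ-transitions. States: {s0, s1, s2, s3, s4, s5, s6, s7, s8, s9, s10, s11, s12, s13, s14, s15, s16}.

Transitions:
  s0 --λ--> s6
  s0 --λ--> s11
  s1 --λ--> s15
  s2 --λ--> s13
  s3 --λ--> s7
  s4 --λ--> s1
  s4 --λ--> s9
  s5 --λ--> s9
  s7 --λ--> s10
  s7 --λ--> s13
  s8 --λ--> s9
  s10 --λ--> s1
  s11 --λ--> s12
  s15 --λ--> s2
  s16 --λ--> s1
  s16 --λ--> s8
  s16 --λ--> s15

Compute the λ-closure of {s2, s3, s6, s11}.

Start with {s2, s3, s6, s11}.
From s2 via λ: add s13.
From s3 via λ: add s7.
From s11 via λ: add s12.
From s7 via λ: add s10.
From s10 via λ: add s1.
From s1 via λ: add s15.
No new states can be added; the closed set is {s1, s2, s3, s6, s7, s10, s11, s12, s13, s15}.

{s1, s2, s3, s6, s7, s10, s11, s12, s13, s15}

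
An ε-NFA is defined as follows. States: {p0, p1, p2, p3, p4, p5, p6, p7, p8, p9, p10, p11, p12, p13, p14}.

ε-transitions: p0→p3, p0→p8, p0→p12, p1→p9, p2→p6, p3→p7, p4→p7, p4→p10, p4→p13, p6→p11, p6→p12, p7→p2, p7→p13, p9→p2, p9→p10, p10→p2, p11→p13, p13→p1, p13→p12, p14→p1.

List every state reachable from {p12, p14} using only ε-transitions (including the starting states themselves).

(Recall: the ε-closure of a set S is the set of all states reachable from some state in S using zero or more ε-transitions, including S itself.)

Start with {p12, p14}.
From p14 via ε: add p1.
From p1 via ε: add p9.
From p9 via ε: add p2, p10.
From p2 via ε: add p6.
From p6 via ε: add p11.
From p11 via ε: add p13.
No new states can be added; the closed set is {p1, p2, p6, p9, p10, p11, p12, p13, p14}.

{p1, p2, p6, p9, p10, p11, p12, p13, p14}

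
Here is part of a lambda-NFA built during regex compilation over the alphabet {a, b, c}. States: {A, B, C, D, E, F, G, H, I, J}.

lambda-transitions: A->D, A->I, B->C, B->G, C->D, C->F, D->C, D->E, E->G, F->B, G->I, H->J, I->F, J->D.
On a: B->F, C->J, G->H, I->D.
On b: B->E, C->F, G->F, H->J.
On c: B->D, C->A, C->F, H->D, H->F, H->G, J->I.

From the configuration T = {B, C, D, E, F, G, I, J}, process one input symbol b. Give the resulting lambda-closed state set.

{B, C, D, E, F, G, I}

B on b → {E}.
C on b → {F}.
G on b → {F}.
No b-transition from D, E, F, I, J.
Union after reading b: {E, F}.
Now take the lambda-closure:
From E via lambda: add G.
From F via lambda: add B.
From B via lambda: add C.
From G via lambda: add I.
From C via lambda: add D.
No new states can be added; the closed set is {B, C, D, E, F, G, I}.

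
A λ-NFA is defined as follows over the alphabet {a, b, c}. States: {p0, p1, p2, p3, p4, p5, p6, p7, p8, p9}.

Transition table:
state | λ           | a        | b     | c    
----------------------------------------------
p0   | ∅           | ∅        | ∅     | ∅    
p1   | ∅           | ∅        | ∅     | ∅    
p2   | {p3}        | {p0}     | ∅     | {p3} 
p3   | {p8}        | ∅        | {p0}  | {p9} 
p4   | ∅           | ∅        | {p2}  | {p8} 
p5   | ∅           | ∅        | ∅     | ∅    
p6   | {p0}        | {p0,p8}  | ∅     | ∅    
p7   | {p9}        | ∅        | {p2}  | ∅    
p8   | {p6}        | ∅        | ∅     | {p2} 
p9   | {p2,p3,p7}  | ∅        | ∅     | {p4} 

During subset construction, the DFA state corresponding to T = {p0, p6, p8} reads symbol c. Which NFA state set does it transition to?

{p0, p2, p3, p6, p8}

p8 on c → {p2}.
No c-transition from p0, p6.
Union after reading c: {p2}.
Now take the λ-closure:
From p2 via λ: add p3.
From p3 via λ: add p8.
From p8 via λ: add p6.
From p6 via λ: add p0.
No new states can be added; the closed set is {p0, p2, p3, p6, p8}.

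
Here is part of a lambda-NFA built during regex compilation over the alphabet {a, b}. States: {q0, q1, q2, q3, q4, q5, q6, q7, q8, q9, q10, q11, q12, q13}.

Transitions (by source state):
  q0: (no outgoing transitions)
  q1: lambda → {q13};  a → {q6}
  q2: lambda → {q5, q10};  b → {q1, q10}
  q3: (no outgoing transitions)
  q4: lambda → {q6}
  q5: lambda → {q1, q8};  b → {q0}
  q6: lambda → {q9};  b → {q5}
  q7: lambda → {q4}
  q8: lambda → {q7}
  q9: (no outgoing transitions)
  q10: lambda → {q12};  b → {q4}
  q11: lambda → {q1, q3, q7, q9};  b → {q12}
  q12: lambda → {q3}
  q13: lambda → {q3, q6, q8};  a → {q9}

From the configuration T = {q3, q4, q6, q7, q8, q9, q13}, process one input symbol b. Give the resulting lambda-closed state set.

q6 on b → {q5}.
No b-transition from q3, q4, q7, q8, q9, q13.
Union after reading b: {q5}.
Now take the lambda-closure:
From q5 via lambda: add q1, q8.
From q1 via lambda: add q13.
From q8 via lambda: add q7.
From q7 via lambda: add q4.
From q13 via lambda: add q3, q6.
From q6 via lambda: add q9.
No new states can be added; the closed set is {q1, q3, q4, q5, q6, q7, q8, q9, q13}.

{q1, q3, q4, q5, q6, q7, q8, q9, q13}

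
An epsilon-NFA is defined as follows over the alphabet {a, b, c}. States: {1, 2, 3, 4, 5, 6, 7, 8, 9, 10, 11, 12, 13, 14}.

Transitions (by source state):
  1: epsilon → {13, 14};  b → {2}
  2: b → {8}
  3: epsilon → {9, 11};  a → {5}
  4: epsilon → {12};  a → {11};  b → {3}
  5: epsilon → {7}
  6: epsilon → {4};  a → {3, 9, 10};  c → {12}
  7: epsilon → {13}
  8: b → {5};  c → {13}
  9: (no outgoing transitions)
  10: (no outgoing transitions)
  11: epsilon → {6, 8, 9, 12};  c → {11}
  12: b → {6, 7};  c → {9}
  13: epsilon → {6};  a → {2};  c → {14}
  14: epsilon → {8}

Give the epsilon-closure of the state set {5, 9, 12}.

{4, 5, 6, 7, 9, 12, 13}

Start with {5, 9, 12}.
From 5 via epsilon: add 7.
From 7 via epsilon: add 13.
From 13 via epsilon: add 6.
From 6 via epsilon: add 4.
No new states can be added; the closed set is {4, 5, 6, 7, 9, 12, 13}.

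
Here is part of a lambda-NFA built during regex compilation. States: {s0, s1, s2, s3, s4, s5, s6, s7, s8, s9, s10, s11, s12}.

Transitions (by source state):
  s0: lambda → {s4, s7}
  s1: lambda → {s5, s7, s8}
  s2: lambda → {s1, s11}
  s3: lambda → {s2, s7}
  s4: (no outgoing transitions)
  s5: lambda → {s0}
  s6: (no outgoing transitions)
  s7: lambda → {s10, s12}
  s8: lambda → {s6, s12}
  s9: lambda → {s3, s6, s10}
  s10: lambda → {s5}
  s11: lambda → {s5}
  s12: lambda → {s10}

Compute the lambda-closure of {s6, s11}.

Start with {s6, s11}.
From s11 via lambda: add s5.
From s5 via lambda: add s0.
From s0 via lambda: add s4, s7.
From s7 via lambda: add s10, s12.
No new states can be added; the closed set is {s0, s4, s5, s6, s7, s10, s11, s12}.

{s0, s4, s5, s6, s7, s10, s11, s12}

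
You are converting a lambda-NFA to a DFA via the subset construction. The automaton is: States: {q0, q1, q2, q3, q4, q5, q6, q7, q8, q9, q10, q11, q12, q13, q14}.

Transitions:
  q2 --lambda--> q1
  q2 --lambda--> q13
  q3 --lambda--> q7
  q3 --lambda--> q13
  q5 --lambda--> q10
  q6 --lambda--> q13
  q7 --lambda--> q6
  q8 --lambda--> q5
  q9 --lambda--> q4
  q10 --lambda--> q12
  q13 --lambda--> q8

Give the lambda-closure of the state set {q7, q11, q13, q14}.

Start with {q7, q11, q13, q14}.
From q7 via lambda: add q6.
From q13 via lambda: add q8.
From q8 via lambda: add q5.
From q5 via lambda: add q10.
From q10 via lambda: add q12.
No new states can be added; the closed set is {q5, q6, q7, q8, q10, q11, q12, q13, q14}.

{q5, q6, q7, q8, q10, q11, q12, q13, q14}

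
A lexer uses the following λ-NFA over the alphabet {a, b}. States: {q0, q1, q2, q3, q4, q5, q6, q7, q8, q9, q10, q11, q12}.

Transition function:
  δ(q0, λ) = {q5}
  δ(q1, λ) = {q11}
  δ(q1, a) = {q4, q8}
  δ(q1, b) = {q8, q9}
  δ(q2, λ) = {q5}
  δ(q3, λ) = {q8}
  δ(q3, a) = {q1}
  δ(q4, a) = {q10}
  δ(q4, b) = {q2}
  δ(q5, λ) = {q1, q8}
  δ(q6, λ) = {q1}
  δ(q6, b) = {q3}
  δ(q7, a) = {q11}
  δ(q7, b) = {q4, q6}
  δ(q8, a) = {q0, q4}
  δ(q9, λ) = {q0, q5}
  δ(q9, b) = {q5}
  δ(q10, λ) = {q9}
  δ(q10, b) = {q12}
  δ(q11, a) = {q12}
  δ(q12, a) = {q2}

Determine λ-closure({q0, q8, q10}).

{q0, q1, q5, q8, q9, q10, q11}

Start with {q0, q8, q10}.
From q0 via λ: add q5.
From q10 via λ: add q9.
From q5 via λ: add q1.
From q1 via λ: add q11.
No new states can be added; the closed set is {q0, q1, q5, q8, q9, q10, q11}.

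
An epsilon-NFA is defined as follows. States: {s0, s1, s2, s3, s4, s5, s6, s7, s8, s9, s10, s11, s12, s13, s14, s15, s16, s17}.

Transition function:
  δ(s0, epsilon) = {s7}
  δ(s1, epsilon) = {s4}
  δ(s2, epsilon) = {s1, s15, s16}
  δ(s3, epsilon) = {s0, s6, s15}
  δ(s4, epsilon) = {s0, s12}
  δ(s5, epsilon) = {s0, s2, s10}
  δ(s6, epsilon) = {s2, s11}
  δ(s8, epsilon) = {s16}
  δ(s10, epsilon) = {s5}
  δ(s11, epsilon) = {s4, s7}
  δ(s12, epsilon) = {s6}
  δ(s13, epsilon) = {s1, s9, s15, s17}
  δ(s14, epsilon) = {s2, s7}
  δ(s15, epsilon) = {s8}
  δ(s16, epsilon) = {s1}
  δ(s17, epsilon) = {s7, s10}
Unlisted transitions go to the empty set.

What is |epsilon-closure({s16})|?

11

Start with {s16}.
From s16 via epsilon: add s1.
From s1 via epsilon: add s4.
From s4 via epsilon: add s0, s12.
From s0 via epsilon: add s7.
From s12 via epsilon: add s6.
From s6 via epsilon: add s2, s11.
From s2 via epsilon: add s15.
From s15 via epsilon: add s8.
epsilon-closure = {s0, s1, s2, s4, s6, s7, s8, s11, s12, s15, s16}, which has 11 states.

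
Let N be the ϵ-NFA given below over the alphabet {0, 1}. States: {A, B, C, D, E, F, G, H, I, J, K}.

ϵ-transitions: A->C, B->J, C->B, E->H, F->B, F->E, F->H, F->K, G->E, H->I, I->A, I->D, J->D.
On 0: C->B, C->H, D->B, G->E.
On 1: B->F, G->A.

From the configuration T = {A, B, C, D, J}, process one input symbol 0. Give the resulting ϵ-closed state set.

C on 0 → {B, H}.
D on 0 → {B}.
No 0-transition from A, B, J.
Union after reading 0: {B, H}.
Now take the ϵ-closure:
From B via ϵ: add J.
From H via ϵ: add I.
From I via ϵ: add A, D.
From A via ϵ: add C.
No new states can be added; the closed set is {A, B, C, D, H, I, J}.

{A, B, C, D, H, I, J}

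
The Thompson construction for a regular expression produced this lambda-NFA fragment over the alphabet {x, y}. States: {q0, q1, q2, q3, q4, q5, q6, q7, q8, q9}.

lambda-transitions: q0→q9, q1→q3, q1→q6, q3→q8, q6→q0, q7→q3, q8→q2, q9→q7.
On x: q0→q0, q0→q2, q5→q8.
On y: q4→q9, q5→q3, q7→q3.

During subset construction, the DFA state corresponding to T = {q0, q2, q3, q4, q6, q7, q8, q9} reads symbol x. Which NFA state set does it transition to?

q0 on x → {q0, q2}.
No x-transition from q2, q3, q4, q6, q7, q8, q9.
Union after reading x: {q0, q2}.
Now take the lambda-closure:
From q0 via lambda: add q9.
From q9 via lambda: add q7.
From q7 via lambda: add q3.
From q3 via lambda: add q8.
No new states can be added; the closed set is {q0, q2, q3, q7, q8, q9}.

{q0, q2, q3, q7, q8, q9}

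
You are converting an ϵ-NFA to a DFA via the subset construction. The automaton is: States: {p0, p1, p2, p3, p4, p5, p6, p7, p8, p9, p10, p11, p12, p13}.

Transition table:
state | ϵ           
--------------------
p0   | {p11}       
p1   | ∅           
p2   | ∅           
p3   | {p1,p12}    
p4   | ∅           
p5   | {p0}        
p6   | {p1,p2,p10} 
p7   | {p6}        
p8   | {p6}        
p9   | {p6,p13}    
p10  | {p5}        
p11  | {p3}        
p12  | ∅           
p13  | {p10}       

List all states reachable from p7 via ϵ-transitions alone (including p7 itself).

Start with {p7}.
From p7 via ϵ: add p6.
From p6 via ϵ: add p1, p2, p10.
From p10 via ϵ: add p5.
From p5 via ϵ: add p0.
From p0 via ϵ: add p11.
From p11 via ϵ: add p3.
From p3 via ϵ: add p12.
No new states can be added; the closed set is {p0, p1, p2, p3, p5, p6, p7, p10, p11, p12}.

{p0, p1, p2, p3, p5, p6, p7, p10, p11, p12}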